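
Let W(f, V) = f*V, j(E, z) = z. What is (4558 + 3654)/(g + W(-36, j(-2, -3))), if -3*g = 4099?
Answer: -24636/3775 ≈ -6.5261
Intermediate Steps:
g = -4099/3 (g = -⅓*4099 = -4099/3 ≈ -1366.3)
W(f, V) = V*f
(4558 + 3654)/(g + W(-36, j(-2, -3))) = (4558 + 3654)/(-4099/3 - 3*(-36)) = 8212/(-4099/3 + 108) = 8212/(-3775/3) = 8212*(-3/3775) = -24636/3775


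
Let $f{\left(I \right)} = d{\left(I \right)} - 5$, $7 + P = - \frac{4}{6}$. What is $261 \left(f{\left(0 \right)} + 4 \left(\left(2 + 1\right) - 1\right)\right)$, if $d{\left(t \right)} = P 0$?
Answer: $783$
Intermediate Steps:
$P = - \frac{23}{3}$ ($P = -7 - \frac{4}{6} = -7 - \frac{2}{3} = - \frac{23}{3} \approx -7.6667$)
$d{\left(t \right)} = 0$ ($d{\left(t \right)} = \left(- \frac{23}{3}\right) 0 = 0$)
$f{\left(I \right)} = -5$ ($f{\left(I \right)} = 0 - 5 = -5$)
$261 \left(f{\left(0 \right)} + 4 \left(\left(2 + 1\right) - 1\right)\right) = 261 \left(-5 + 4 \left(\left(2 + 1\right) - 1\right)\right) = 261 \left(-5 + 4 \left(3 - 1\right)\right) = 261 \left(-5 + 4 \cdot 2\right) = 261 \left(-5 + 8\right) = 261 \cdot 3 = 783$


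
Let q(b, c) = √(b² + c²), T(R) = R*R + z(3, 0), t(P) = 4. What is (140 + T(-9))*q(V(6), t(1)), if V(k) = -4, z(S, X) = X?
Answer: 884*√2 ≈ 1250.2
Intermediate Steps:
T(R) = R² (T(R) = R*R + 0 = R² + 0 = R²)
(140 + T(-9))*q(V(6), t(1)) = (140 + (-9)²)*√((-4)² + 4²) = (140 + 81)*√(16 + 16) = 221*√32 = 221*(4*√2) = 884*√2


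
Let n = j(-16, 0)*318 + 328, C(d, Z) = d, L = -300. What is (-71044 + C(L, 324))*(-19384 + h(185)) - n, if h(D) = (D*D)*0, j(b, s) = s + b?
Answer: 1382936856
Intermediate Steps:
j(b, s) = b + s
h(D) = 0 (h(D) = D**2*0 = 0)
n = -4760 (n = (-16 + 0)*318 + 328 = -16*318 + 328 = -5088 + 328 = -4760)
(-71044 + C(L, 324))*(-19384 + h(185)) - n = (-71044 - 300)*(-19384 + 0) - 1*(-4760) = -71344*(-19384) + 4760 = 1382932096 + 4760 = 1382936856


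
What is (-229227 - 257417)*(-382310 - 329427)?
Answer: 346362540628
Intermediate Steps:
(-229227 - 257417)*(-382310 - 329427) = -486644*(-711737) = 346362540628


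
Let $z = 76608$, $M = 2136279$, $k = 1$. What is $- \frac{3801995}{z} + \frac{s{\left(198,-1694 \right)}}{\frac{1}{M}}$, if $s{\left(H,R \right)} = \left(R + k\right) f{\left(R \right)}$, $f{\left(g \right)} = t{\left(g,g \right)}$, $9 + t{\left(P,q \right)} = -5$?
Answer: $\frac{204156629947351}{4032} \approx 5.0634 \cdot 10^{10}$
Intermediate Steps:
$t{\left(P,q \right)} = -14$ ($t{\left(P,q \right)} = -9 - 5 = -14$)
$f{\left(g \right)} = -14$
$s{\left(H,R \right)} = -14 - 14 R$ ($s{\left(H,R \right)} = \left(R + 1\right) \left(-14\right) = \left(1 + R\right) \left(-14\right) = -14 - 14 R$)
$- \frac{3801995}{z} + \frac{s{\left(198,-1694 \right)}}{\frac{1}{M}} = - \frac{3801995}{76608} + \frac{-14 - -23716}{\frac{1}{2136279}} = \left(-3801995\right) \frac{1}{76608} + \left(-14 + 23716\right) \frac{1}{\frac{1}{2136279}} = - \frac{200105}{4032} + 23702 \cdot 2136279 = - \frac{200105}{4032} + 50634084858 = \frac{204156629947351}{4032}$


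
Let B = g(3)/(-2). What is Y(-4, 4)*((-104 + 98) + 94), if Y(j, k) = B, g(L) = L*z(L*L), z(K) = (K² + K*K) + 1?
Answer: -21516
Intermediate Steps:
z(K) = 1 + 2*K² (z(K) = (K² + K²) + 1 = 2*K² + 1 = 1 + 2*K²)
g(L) = L*(1 + 2*L⁴) (g(L) = L*(1 + 2*(L*L)²) = L*(1 + 2*(L²)²) = L*(1 + 2*L⁴))
B = -489/2 (B = (3 + 2*3⁵)/(-2) = (3 + 2*243)*(-½) = (3 + 486)*(-½) = 489*(-½) = -489/2 ≈ -244.50)
Y(j, k) = -489/2
Y(-4, 4)*((-104 + 98) + 94) = -489*((-104 + 98) + 94)/2 = -489*(-6 + 94)/2 = -489/2*88 = -21516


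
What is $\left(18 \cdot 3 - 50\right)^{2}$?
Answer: $16$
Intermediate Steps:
$\left(18 \cdot 3 - 50\right)^{2} = \left(54 - 50\right)^{2} = 4^{2} = 16$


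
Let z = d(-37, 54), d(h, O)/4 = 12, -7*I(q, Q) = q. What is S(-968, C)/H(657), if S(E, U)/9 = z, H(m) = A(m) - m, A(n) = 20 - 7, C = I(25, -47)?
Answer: -108/161 ≈ -0.67081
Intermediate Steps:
I(q, Q) = -q/7
d(h, O) = 48 (d(h, O) = 4*12 = 48)
C = -25/7 (C = -⅐*25 = -25/7 ≈ -3.5714)
z = 48
A(n) = 13
H(m) = 13 - m
S(E, U) = 432 (S(E, U) = 9*48 = 432)
S(-968, C)/H(657) = 432/(13 - 1*657) = 432/(13 - 657) = 432/(-644) = 432*(-1/644) = -108/161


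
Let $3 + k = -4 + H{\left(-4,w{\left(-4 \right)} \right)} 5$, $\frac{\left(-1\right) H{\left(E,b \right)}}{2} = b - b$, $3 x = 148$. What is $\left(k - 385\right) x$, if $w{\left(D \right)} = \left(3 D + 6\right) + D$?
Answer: $- \frac{58016}{3} \approx -19339.0$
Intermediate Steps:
$x = \frac{148}{3}$ ($x = \frac{1}{3} \cdot 148 = \frac{148}{3} \approx 49.333$)
$w{\left(D \right)} = 6 + 4 D$ ($w{\left(D \right)} = \left(6 + 3 D\right) + D = 6 + 4 D$)
$H{\left(E,b \right)} = 0$ ($H{\left(E,b \right)} = - 2 \left(b - b\right) = \left(-2\right) 0 = 0$)
$k = -7$ ($k = -3 + \left(-4 + 0 \cdot 5\right) = -3 + \left(-4 + 0\right) = -3 - 4 = -7$)
$\left(k - 385\right) x = \left(-7 - 385\right) \frac{148}{3} = \left(-392\right) \frac{148}{3} = - \frac{58016}{3}$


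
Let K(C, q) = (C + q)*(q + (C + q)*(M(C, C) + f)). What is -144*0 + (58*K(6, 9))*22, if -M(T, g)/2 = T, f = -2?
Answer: -3847140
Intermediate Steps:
M(T, g) = -2*T
K(C, q) = (C + q)*(q + (-2 - 2*C)*(C + q)) (K(C, q) = (C + q)*(q + (C + q)*(-2*C - 2)) = (C + q)*(q + (C + q)*(-2 - 2*C)) = (C + q)*(q + (-2 - 2*C)*(C + q)))
-144*0 + (58*K(6, 9))*22 = -144*0 + (58*(-1*9² - 2*6² - 2*6³ - 4*9*6² - 3*6*9 - 2*6*9²))*22 = 0 + (58*(-1*81 - 2*36 - 2*216 - 4*9*36 - 162 - 2*6*81))*22 = 0 + (58*(-81 - 72 - 432 - 1296 - 162 - 972))*22 = 0 + (58*(-3015))*22 = 0 - 174870*22 = 0 - 3847140 = -3847140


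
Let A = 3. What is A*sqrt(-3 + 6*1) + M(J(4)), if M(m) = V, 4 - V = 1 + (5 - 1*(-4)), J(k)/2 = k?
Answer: -6 + 3*sqrt(3) ≈ -0.80385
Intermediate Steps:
J(k) = 2*k
V = -6 (V = 4 - (1 + (5 - 1*(-4))) = 4 - (1 + (5 + 4)) = 4 - (1 + 9) = 4 - 1*10 = 4 - 10 = -6)
M(m) = -6
A*sqrt(-3 + 6*1) + M(J(4)) = 3*sqrt(-3 + 6*1) - 6 = 3*sqrt(-3 + 6) - 6 = 3*sqrt(3) - 6 = -6 + 3*sqrt(3)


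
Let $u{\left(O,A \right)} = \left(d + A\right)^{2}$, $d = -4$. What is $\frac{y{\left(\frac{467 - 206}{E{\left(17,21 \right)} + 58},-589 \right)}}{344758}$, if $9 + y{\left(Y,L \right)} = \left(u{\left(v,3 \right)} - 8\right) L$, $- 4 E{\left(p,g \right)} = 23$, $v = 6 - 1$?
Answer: $\frac{2057}{172379} \approx 0.011933$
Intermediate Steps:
$v = 5$
$E{\left(p,g \right)} = - \frac{23}{4}$ ($E{\left(p,g \right)} = \left(- \frac{1}{4}\right) 23 = - \frac{23}{4}$)
$u{\left(O,A \right)} = \left(-4 + A\right)^{2}$
$y{\left(Y,L \right)} = -9 - 7 L$ ($y{\left(Y,L \right)} = -9 + \left(\left(-4 + 3\right)^{2} - 8\right) L = -9 + \left(\left(-1\right)^{2} - 8\right) L = -9 + \left(1 - 8\right) L = -9 - 7 L$)
$\frac{y{\left(\frac{467 - 206}{E{\left(17,21 \right)} + 58},-589 \right)}}{344758} = \frac{-9 - -4123}{344758} = \left(-9 + 4123\right) \frac{1}{344758} = 4114 \cdot \frac{1}{344758} = \frac{2057}{172379}$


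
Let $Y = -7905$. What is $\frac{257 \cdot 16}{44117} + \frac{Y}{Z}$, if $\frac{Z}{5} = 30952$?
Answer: $\frac{57525647}{1365509384} \approx 0.042128$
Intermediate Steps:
$Z = 154760$ ($Z = 5 \cdot 30952 = 154760$)
$\frac{257 \cdot 16}{44117} + \frac{Y}{Z} = \frac{257 \cdot 16}{44117} - \frac{7905}{154760} = 4112 \cdot \frac{1}{44117} - \frac{1581}{30952} = \frac{4112}{44117} - \frac{1581}{30952} = \frac{57525647}{1365509384}$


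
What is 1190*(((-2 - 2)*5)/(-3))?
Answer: 23800/3 ≈ 7933.3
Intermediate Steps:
1190*(((-2 - 2)*5)/(-3)) = 1190*(-4*5*(-⅓)) = 1190*(-20*(-⅓)) = 1190*(20/3) = 23800/3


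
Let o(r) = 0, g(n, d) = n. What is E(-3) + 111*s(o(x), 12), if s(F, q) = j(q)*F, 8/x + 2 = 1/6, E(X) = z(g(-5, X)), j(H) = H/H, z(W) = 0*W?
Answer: 0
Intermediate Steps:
z(W) = 0
j(H) = 1
E(X) = 0
x = -48/11 (x = 8/(-2 + 1/6) = 8/(-11/6) = 8*(-6/11) = -48/11 ≈ -4.3636)
s(F, q) = F (s(F, q) = 1*F = F)
E(-3) + 111*s(o(x), 12) = 0 + 111*0 = 0 + 0 = 0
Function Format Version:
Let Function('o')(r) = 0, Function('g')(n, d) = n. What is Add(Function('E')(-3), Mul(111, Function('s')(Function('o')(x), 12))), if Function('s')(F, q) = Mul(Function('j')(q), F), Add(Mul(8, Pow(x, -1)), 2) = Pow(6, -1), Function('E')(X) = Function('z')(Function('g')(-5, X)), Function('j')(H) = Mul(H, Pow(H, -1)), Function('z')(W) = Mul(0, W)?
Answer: 0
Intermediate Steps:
Function('z')(W) = 0
Function('j')(H) = 1
Function('E')(X) = 0
x = Rational(-48, 11) (x = Mul(8, Pow(Add(-2, Pow(6, -1)), -1)) = Mul(8, Pow(Add(-2, Rational(1, 6)), -1)) = Mul(8, Pow(Rational(-11, 6), -1)) = Mul(8, Rational(-6, 11)) = Rational(-48, 11) ≈ -4.3636)
Function('s')(F, q) = F (Function('s')(F, q) = Mul(1, F) = F)
Add(Function('E')(-3), Mul(111, Function('s')(Function('o')(x), 12))) = Add(0, Mul(111, 0)) = Add(0, 0) = 0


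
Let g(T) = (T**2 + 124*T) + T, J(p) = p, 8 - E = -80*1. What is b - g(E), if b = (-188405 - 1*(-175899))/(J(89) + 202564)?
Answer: -3798540338/202653 ≈ -18744.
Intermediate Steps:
E = 88 (E = 8 - (-80) = 8 - 1*(-80) = 8 + 80 = 88)
g(T) = T**2 + 125*T
b = -12506/202653 (b = (-188405 - 1*(-175899))/(89 + 202564) = (-188405 + 175899)/202653 = -12506*1/202653 = -12506/202653 ≈ -0.061711)
b - g(E) = -12506/202653 - 88*(125 + 88) = -12506/202653 - 88*213 = -12506/202653 - 1*18744 = -12506/202653 - 18744 = -3798540338/202653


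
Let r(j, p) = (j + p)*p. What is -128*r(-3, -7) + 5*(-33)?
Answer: -9125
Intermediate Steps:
r(j, p) = p*(j + p)
-128*r(-3, -7) + 5*(-33) = -(-896)*(-3 - 7) + 5*(-33) = -(-896)*(-10) - 165 = -128*70 - 165 = -8960 - 165 = -9125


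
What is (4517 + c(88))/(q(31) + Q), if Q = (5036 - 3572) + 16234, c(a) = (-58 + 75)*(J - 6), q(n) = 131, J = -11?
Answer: 604/2547 ≈ 0.23714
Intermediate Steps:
c(a) = -289 (c(a) = (-58 + 75)*(-11 - 6) = 17*(-17) = -289)
Q = 17698 (Q = 1464 + 16234 = 17698)
(4517 + c(88))/(q(31) + Q) = (4517 - 289)/(131 + 17698) = 4228/17829 = 4228*(1/17829) = 604/2547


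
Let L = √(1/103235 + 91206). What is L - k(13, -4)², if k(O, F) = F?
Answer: -16 + √972024773414585/103235 ≈ 286.00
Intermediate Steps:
L = √972024773414585/103235 (L = √(1/103235 + 91206) = √(9415651411/103235) = √972024773414585/103235 ≈ 302.00)
L - k(13, -4)² = √972024773414585/103235 - 1*(-4)² = √972024773414585/103235 - 1*16 = √972024773414585/103235 - 16 = -16 + √972024773414585/103235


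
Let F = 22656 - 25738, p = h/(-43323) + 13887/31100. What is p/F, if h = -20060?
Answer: -1225492501/4152518214600 ≈ -0.00029512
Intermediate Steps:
p = 1225492501/1347345300 (p = -20060/(-43323) + 13887/31100 = -20060*(-1/43323) + 13887*(1/31100) = 20060/43323 + 13887/31100 = 1225492501/1347345300 ≈ 0.90956)
F = -3082
p/F = (1225492501/1347345300)/(-3082) = (1225492501/1347345300)*(-1/3082) = -1225492501/4152518214600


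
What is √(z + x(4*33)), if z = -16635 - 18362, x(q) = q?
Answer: I*√34865 ≈ 186.72*I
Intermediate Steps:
z = -34997
√(z + x(4*33)) = √(-34997 + 4*33) = √(-34997 + 132) = √(-34865) = I*√34865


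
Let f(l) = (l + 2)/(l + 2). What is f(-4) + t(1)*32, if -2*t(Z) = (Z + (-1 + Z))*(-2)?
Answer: 33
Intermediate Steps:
f(l) = 1 (f(l) = (2 + l)/(2 + l) = 1)
t(Z) = -1 + 2*Z (t(Z) = -(Z + (-1 + Z))*(-2)/2 = -(-1 + 2*Z)*(-2)/2 = -(2 - 4*Z)/2 = -1 + 2*Z)
f(-4) + t(1)*32 = 1 + (-1 + 2*1)*32 = 1 + (-1 + 2)*32 = 1 + 1*32 = 1 + 32 = 33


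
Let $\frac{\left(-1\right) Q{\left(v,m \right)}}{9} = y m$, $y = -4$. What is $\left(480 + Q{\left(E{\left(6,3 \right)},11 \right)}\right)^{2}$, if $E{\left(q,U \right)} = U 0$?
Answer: $767376$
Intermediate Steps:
$E{\left(q,U \right)} = 0$
$Q{\left(v,m \right)} = 36 m$ ($Q{\left(v,m \right)} = - 9 \left(- 4 m\right) = 36 m$)
$\left(480 + Q{\left(E{\left(6,3 \right)},11 \right)}\right)^{2} = \left(480 + 36 \cdot 11\right)^{2} = \left(480 + 396\right)^{2} = 876^{2} = 767376$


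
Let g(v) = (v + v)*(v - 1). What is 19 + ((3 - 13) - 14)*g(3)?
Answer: -269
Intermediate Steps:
g(v) = 2*v*(-1 + v) (g(v) = (2*v)*(-1 + v) = 2*v*(-1 + v))
19 + ((3 - 13) - 14)*g(3) = 19 + ((3 - 13) - 14)*(2*3*(-1 + 3)) = 19 + (-10 - 14)*(2*3*2) = 19 - 24*12 = 19 - 288 = -269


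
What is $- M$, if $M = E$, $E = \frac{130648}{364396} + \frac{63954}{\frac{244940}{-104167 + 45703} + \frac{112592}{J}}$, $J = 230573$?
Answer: $\frac{2804860427907866426}{162331819608331} \approx 17279.0$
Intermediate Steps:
$E = - \frac{2804860427907866426}{162331819608331}$ ($E = \frac{130648}{364396} + \frac{63954}{\frac{244940}{-104167 + 45703} + \frac{112592}{230573}} = 130648 \cdot \frac{1}{364396} + \frac{63954}{\frac{244940}{-58464} + 112592 \cdot \frac{1}{230573}} = \frac{32662}{91099} + \frac{63954}{244940 \left(- \frac{1}{58464}\right) + \frac{112592}{230573}} = \frac{32662}{91099} + \frac{63954}{- \frac{61235}{14616} + \frac{112592}{230573}} = \frac{32662}{91099} + \frac{63954}{- \frac{1781927569}{481436424}} = \frac{32662}{91099} + 63954 \left(- \frac{481436424}{1781927569}\right) = \frac{32662}{91099} - \frac{30789785060496}{1781927569} = - \frac{2804860427907866426}{162331819608331} \approx -17279.0$)
$M = - \frac{2804860427907866426}{162331819608331} \approx -17279.0$
$- M = \left(-1\right) \left(- \frac{2804860427907866426}{162331819608331}\right) = \frac{2804860427907866426}{162331819608331}$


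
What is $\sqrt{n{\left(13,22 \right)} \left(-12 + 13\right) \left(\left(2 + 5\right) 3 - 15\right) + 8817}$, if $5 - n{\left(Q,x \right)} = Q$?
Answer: $\sqrt{8769} \approx 93.643$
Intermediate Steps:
$n{\left(Q,x \right)} = 5 - Q$
$\sqrt{n{\left(13,22 \right)} \left(-12 + 13\right) \left(\left(2 + 5\right) 3 - 15\right) + 8817} = \sqrt{\left(5 - 13\right) \left(-12 + 13\right) \left(\left(2 + 5\right) 3 - 15\right) + 8817} = \sqrt{\left(5 - 13\right) 1 \left(7 \cdot 3 - 15\right) + 8817} = \sqrt{- 8 \cdot 1 \left(21 - 15\right) + 8817} = \sqrt{- 8 \cdot 1 \cdot 6 + 8817} = \sqrt{\left(-8\right) 6 + 8817} = \sqrt{-48 + 8817} = \sqrt{8769}$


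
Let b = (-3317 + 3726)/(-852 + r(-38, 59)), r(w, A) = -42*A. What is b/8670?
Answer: -409/28871100 ≈ -1.4166e-5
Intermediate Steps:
b = -409/3330 (b = (-3317 + 3726)/(-852 - 42*59) = 409/(-852 - 2478) = 409/(-3330) = 409*(-1/3330) = -409/3330 ≈ -0.12282)
b/8670 = -409/3330/8670 = -409/3330*1/8670 = -409/28871100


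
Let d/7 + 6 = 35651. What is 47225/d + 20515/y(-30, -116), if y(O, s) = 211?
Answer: 1025752940/10529533 ≈ 97.417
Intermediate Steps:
d = 249515 (d = -42 + 7*35651 = -42 + 249557 = 249515)
47225/d + 20515/y(-30, -116) = 47225/249515 + 20515/211 = 47225*(1/249515) + 20515*(1/211) = 9445/49903 + 20515/211 = 1025752940/10529533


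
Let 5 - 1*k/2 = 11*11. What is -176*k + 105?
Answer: 40937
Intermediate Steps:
k = -232 (k = 10 - 22*11 = 10 - 2*121 = 10 - 242 = -232)
-176*k + 105 = -176*(-232) + 105 = 40832 + 105 = 40937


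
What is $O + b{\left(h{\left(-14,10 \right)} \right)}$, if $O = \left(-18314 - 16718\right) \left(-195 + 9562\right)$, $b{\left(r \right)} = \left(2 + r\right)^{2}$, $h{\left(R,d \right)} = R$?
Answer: $-328144600$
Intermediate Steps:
$O = -328144744$ ($O = \left(-35032\right) 9367 = -328144744$)
$O + b{\left(h{\left(-14,10 \right)} \right)} = -328144744 + \left(2 - 14\right)^{2} = -328144744 + \left(-12\right)^{2} = -328144744 + 144 = -328144600$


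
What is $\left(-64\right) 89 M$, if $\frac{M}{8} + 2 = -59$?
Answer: $2779648$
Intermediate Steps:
$M = -488$ ($M = -16 + 8 \left(-59\right) = -16 - 472 = -488$)
$\left(-64\right) 89 M = \left(-64\right) 89 \left(-488\right) = \left(-5696\right) \left(-488\right) = 2779648$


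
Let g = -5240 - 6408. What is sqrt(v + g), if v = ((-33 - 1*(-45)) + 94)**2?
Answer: 2*I*sqrt(103) ≈ 20.298*I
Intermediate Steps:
v = 11236 (v = ((-33 + 45) + 94)**2 = (12 + 94)**2 = 106**2 = 11236)
g = -11648
sqrt(v + g) = sqrt(11236 - 11648) = sqrt(-412) = 2*I*sqrt(103)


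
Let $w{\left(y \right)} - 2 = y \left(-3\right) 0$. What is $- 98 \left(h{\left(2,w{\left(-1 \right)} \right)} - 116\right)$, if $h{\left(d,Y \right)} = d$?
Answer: $11172$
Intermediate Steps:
$w{\left(y \right)} = 2$ ($w{\left(y \right)} = 2 + y \left(-3\right) 0 = 2 + - 3 y 0 = 2 + 0 = 2$)
$- 98 \left(h{\left(2,w{\left(-1 \right)} \right)} - 116\right) = - 98 \left(2 - 116\right) = \left(-98\right) \left(-114\right) = 11172$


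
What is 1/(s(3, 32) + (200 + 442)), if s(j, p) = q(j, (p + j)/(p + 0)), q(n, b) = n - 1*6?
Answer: 1/639 ≈ 0.0015649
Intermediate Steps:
q(n, b) = -6 + n (q(n, b) = n - 6 = -6 + n)
s(j, p) = -6 + j
1/(s(3, 32) + (200 + 442)) = 1/((-6 + 3) + (200 + 442)) = 1/(-3 + 642) = 1/639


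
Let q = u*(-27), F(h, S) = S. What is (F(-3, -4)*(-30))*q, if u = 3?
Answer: -9720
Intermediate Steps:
q = -81 (q = 3*(-27) = -81)
(F(-3, -4)*(-30))*q = -4*(-30)*(-81) = 120*(-81) = -9720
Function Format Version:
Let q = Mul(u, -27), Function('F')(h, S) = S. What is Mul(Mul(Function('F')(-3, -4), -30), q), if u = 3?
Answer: -9720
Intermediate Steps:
q = -81 (q = Mul(3, -27) = -81)
Mul(Mul(Function('F')(-3, -4), -30), q) = Mul(Mul(-4, -30), -81) = Mul(120, -81) = -9720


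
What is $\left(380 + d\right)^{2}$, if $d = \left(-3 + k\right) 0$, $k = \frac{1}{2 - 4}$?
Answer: $144400$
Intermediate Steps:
$k = - \frac{1}{2}$ ($k = \frac{1}{-2} = - \frac{1}{2} \approx -0.5$)
$d = 0$ ($d = \left(-3 - \frac{1}{2}\right) 0 = \left(- \frac{7}{2}\right) 0 = 0$)
$\left(380 + d\right)^{2} = \left(380 + 0\right)^{2} = 380^{2} = 144400$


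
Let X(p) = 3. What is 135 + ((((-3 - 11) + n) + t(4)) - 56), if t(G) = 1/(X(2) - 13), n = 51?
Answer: 1159/10 ≈ 115.90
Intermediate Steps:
t(G) = -1/10 (t(G) = 1/(3 - 13) = 1/(-10) = -1/10)
135 + ((((-3 - 11) + n) + t(4)) - 56) = 135 + ((((-3 - 11) + 51) - 1/10) - 56) = 135 + (((-14 + 51) - 1/10) - 56) = 135 + ((37 - 1/10) - 56) = 135 + (369/10 - 56) = 135 - 191/10 = 1159/10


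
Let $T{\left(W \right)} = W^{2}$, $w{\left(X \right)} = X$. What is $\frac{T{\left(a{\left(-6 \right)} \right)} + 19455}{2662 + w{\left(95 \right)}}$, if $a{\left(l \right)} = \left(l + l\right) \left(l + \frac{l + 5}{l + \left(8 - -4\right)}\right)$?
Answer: $\frac{24931}{2757} \approx 9.0428$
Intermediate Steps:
$a{\left(l \right)} = 2 l \left(l + \frac{5 + l}{12 + l}\right)$ ($a{\left(l \right)} = 2 l \left(l + \frac{5 + l}{l + \left(8 + 4\right)}\right) = 2 l \left(l + \frac{5 + l}{l + 12}\right) = 2 l \left(l + \frac{5 + l}{12 + l}\right)$)
$\frac{T{\left(a{\left(-6 \right)} \right)} + 19455}{2662 + w{\left(95 \right)}} = \frac{\left(2 \left(-6\right) \frac{1}{12 - 6} \left(5 + \left(-6\right)^{2} + 13 \left(-6\right)\right)\right)^{2} + 19455}{2662 + 95} = \frac{\left(2 \left(-6\right) \frac{1}{6} \left(5 + 36 - 78\right)\right)^{2} + 19455}{2757} = \left(\left(2 \left(-6\right) \frac{1}{6} \left(-37\right)\right)^{2} + 19455\right) \frac{1}{2757} = \left(74^{2} + 19455\right) \frac{1}{2757} = \left(5476 + 19455\right) \frac{1}{2757} = 24931 \cdot \frac{1}{2757} = \frac{24931}{2757}$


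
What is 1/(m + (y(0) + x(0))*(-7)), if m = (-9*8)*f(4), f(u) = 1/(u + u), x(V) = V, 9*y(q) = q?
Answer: -1/9 ≈ -0.11111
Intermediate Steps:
y(q) = q/9
f(u) = 1/(2*u)
m = -9 (m = (-9*8)*((1/2)/4) = -36/4 = -72*1/8 = -9)
1/(m + (y(0) + x(0))*(-7)) = 1/(-9 + ((1/9)*0 + 0)*(-7)) = 1/(-9 + (0 + 0)*(-7)) = 1/(-9 + 0*(-7)) = 1/(-9 + 0) = 1/(-9) = -1/9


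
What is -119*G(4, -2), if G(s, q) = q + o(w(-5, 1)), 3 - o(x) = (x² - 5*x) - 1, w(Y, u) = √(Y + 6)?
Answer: -714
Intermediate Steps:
w(Y, u) = √(6 + Y)
o(x) = 4 - x² + 5*x (o(x) = 3 - ((x² - 5*x) - 1) = 3 - (-1 + x² - 5*x) = 3 + (1 - x² + 5*x) = 4 - x² + 5*x)
G(s, q) = 8 + q (G(s, q) = q + (4 - (√(6 - 5))² + 5*√(6 - 5)) = q + (4 - (√1)² + 5*√1) = q + (4 - 1*1² + 5*1) = q + (4 - 1*1 + 5) = q + (4 - 1 + 5) = q + 8 = 8 + q)
-119*G(4, -2) = -119*(8 - 2) = -119*6 = -714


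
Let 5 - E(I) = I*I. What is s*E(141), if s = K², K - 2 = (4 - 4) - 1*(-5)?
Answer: -973924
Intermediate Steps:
E(I) = 5 - I² (E(I) = 5 - I*I = 5 - I²)
K = 7 (K = 2 + ((4 - 4) - 1*(-5)) = 2 + (0 + 5) = 2 + 5 = 7)
s = 49 (s = 7² = 49)
s*E(141) = 49*(5 - 1*141²) = 49*(5 - 1*19881) = 49*(5 - 19881) = 49*(-19876) = -973924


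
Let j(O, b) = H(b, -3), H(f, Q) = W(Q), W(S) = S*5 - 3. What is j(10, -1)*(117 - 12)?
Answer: -1890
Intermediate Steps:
W(S) = -3 + 5*S (W(S) = 5*S - 3 = -3 + 5*S)
H(f, Q) = -3 + 5*Q
j(O, b) = -18 (j(O, b) = -3 + 5*(-3) = -3 - 15 = -18)
j(10, -1)*(117 - 12) = -18*(117 - 12) = -18*105 = -1890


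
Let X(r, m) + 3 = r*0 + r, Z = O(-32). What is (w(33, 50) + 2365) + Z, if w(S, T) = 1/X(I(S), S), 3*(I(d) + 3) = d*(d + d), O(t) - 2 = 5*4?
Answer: 1718641/720 ≈ 2387.0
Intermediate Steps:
O(t) = 22 (O(t) = 2 + 5*4 = 2 + 20 = 22)
Z = 22
I(d) = -3 + 2*d²/3 (I(d) = -3 + (d*(d + d))/3 = -3 + (d*(2*d))/3 = -3 + (2*d²)/3 = -3 + 2*d²/3)
X(r, m) = -3 + r (X(r, m) = -3 + (r*0 + r) = -3 + (0 + r) = -3 + r)
w(S, T) = 1/(-6 + 2*S²/3) (w(S, T) = 1/(-3 + (-3 + 2*S²/3)) = 1/(-6 + 2*S²/3))
(w(33, 50) + 2365) + Z = (3/(2*(-9 + 33²)) + 2365) + 22 = (3/(2*(-9 + 1089)) + 2365) + 22 = ((3/2)/1080 + 2365) + 22 = ((3/2)*(1/1080) + 2365) + 22 = (1/720 + 2365) + 22 = 1702801/720 + 22 = 1718641/720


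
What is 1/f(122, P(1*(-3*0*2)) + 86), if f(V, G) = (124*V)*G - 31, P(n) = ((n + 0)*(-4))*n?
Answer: 1/1300977 ≈ 7.6865e-7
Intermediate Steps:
P(n) = -4*n² (P(n) = (n*(-4))*n = (-4*n)*n = -4*n²)
f(V, G) = -31 + 124*G*V (f(V, G) = 124*G*V - 31 = -31 + 124*G*V)
1/f(122, P(1*(-3*0*2)) + 86) = 1/(-31 + 124*(-4*(1*(-3*0*2))² + 86)*122) = 1/(-31 + 124*(-4*(1*(0*2))² + 86)*122) = 1/(-31 + 124*(-4*(1*0)² + 86)*122) = 1/(-31 + 124*(-4*0² + 86)*122) = 1/(-31 + 124*(-4*0 + 86)*122) = 1/(-31 + 124*(0 + 86)*122) = 1/(-31 + 124*86*122) = 1/(-31 + 1301008) = 1/1300977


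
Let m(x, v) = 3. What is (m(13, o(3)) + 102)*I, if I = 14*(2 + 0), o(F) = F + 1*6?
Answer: 2940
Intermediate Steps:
o(F) = 6 + F (o(F) = F + 6 = 6 + F)
I = 28 (I = 14*2 = 28)
(m(13, o(3)) + 102)*I = (3 + 102)*28 = 105*28 = 2940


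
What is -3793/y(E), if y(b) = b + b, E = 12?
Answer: -3793/24 ≈ -158.04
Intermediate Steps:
y(b) = 2*b
-3793/y(E) = -3793/(2*12) = -3793/24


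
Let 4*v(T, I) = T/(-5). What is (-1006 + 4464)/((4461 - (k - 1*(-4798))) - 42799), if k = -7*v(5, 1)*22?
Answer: -6916/86349 ≈ -0.080094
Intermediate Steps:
v(T, I) = -T/20 (v(T, I) = (T/(-5))/4 = (T*(-1/5))/4 = (-T/5)/4 = -T/20)
k = 77/2 (k = -(-7)*5/20*22 = -7*(-1/4)*22 = (7/4)*22 = 77/2 ≈ 38.500)
(-1006 + 4464)/((4461 - (k - 1*(-4798))) - 42799) = (-1006 + 4464)/((4461 - (77/2 - 1*(-4798))) - 42799) = 3458/((4461 - (77/2 + 4798)) - 42799) = 3458/((4461 - 1*9673/2) - 42799) = 3458/((4461 - 9673/2) - 42799) = 3458/(-751/2 - 42799) = 3458/(-86349/2) = 3458*(-2/86349) = -6916/86349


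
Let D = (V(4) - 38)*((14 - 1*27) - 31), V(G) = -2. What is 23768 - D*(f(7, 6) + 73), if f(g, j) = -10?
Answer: -87112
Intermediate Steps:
D = 1760 (D = (-2 - 38)*((14 - 1*27) - 31) = -40*((14 - 27) - 31) = -40*(-13 - 31) = -40*(-44) = 1760)
23768 - D*(f(7, 6) + 73) = 23768 - 1760*(-10 + 73) = 23768 - 1760*63 = 23768 - 1*110880 = 23768 - 110880 = -87112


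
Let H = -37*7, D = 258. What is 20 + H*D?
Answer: -66802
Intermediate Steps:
H = -259
20 + H*D = 20 - 259*258 = 20 - 66822 = -66802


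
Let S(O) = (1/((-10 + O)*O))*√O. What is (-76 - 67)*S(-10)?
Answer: -143*I*√10/200 ≈ -2.261*I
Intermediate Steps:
S(O) = 1/(√O*(-10 + O)) (S(O) = (1/(O*(-10 + O)))*√O = 1/(√O*(-10 + O)))
(-76 - 67)*S(-10) = (-76 - 67)*(1/(√(-10)*(-10 - 10))) = -143*(-I*√10/10)/(-20) = -143*(-I*√10/10)*(-1)/20 = -143*I*√10/200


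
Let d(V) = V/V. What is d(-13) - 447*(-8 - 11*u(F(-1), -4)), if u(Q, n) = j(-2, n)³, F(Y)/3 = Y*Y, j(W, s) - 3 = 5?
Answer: 2521081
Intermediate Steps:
d(V) = 1
j(W, s) = 8 (j(W, s) = 3 + 5 = 8)
F(Y) = 3*Y² (F(Y) = 3*(Y*Y) = 3*Y²)
u(Q, n) = 512 (u(Q, n) = 8³ = 512)
d(-13) - 447*(-8 - 11*u(F(-1), -4)) = 1 - 447*(-8 - 11*512) = 1 - 447*(-8 - 5632) = 1 - 447*(-5640) = 1 + 2521080 = 2521081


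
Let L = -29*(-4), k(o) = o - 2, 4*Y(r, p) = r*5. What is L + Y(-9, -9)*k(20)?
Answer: -173/2 ≈ -86.500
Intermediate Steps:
Y(r, p) = 5*r/4 (Y(r, p) = (r*5)/4 = (5*r)/4 = 5*r/4)
k(o) = -2 + o
L = 116
L + Y(-9, -9)*k(20) = 116 + ((5/4)*(-9))*(-2 + 20) = 116 - 45/4*18 = 116 - 405/2 = -173/2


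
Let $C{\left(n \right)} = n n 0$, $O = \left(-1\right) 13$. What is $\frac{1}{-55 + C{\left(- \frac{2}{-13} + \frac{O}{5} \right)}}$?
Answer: $- \frac{1}{55} \approx -0.018182$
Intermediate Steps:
$O = -13$
$C{\left(n \right)} = 0$ ($C{\left(n \right)} = n^{2} \cdot 0 = 0$)
$\frac{1}{-55 + C{\left(- \frac{2}{-13} + \frac{O}{5} \right)}} = \frac{1}{-55 + 0} = \frac{1}{-55} = - \frac{1}{55}$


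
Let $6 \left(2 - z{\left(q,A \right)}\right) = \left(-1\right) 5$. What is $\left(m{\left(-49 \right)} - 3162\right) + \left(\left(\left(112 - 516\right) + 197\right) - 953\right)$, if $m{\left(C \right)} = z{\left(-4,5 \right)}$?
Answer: $- \frac{25915}{6} \approx -4319.2$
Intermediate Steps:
$z{\left(q,A \right)} = \frac{17}{6}$ ($z{\left(q,A \right)} = 2 - \frac{\left(-1\right) 5}{6} = 2 - - \frac{5}{6} = 2 + \frac{5}{6} = \frac{17}{6}$)
$m{\left(C \right)} = \frac{17}{6}$
$\left(m{\left(-49 \right)} - 3162\right) + \left(\left(\left(112 - 516\right) + 197\right) - 953\right) = \left(\frac{17}{6} - 3162\right) + \left(\left(\left(112 - 516\right) + 197\right) - 953\right) = - \frac{18955}{6} + \left(\left(-404 + 197\right) - 953\right) = - \frac{18955}{6} - 1160 = - \frac{25915}{6}$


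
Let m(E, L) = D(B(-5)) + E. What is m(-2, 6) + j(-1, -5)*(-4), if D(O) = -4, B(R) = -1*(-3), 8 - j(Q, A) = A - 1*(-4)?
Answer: -42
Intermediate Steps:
j(Q, A) = 4 - A (j(Q, A) = 8 - (A - 1*(-4)) = 8 - (A + 4) = 8 - (4 + A) = 8 + (-4 - A) = 4 - A)
B(R) = 3
m(E, L) = -4 + E
m(-2, 6) + j(-1, -5)*(-4) = (-4 - 2) + (4 - 1*(-5))*(-4) = -6 + (4 + 5)*(-4) = -6 + 9*(-4) = -6 - 36 = -42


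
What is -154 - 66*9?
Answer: -748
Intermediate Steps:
-154 - 66*9 = -154 - 11*54 = -154 - 594 = -748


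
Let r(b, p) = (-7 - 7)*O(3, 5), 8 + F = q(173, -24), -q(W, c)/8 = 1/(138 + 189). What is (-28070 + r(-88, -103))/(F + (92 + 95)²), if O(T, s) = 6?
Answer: -1315194/1633177 ≈ -0.80530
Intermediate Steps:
q(W, c) = -8/327 (q(W, c) = -8/(138 + 189) = -8/327)
F = -2624/327 (F = -8 - 8/327 = -2624/327 ≈ -8.0245)
r(b, p) = -84 (r(b, p) = (-7 - 7)*6 = -14*6 = -84)
(-28070 + r(-88, -103))/(F + (92 + 95)²) = (-28070 - 84)/(-2624/327 + (92 + 95)²) = -28154/(-2624/327 + 187²) = -28154/(-2624/327 + 34969) = -28154/11432239/327 = -28154*327/11432239 = -1315194/1633177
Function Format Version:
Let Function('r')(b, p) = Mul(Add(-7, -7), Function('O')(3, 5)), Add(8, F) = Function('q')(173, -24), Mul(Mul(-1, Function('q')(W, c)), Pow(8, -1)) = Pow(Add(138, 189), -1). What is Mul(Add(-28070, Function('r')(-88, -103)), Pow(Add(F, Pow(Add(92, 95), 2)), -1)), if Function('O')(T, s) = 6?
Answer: Rational(-1315194, 1633177) ≈ -0.80530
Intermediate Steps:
Function('q')(W, c) = Rational(-8, 327) (Function('q')(W, c) = Mul(-8, Pow(Add(138, 189), -1)) = Mul(-8, Pow(327, -1)) = Mul(-8, Rational(1, 327)) = Rational(-8, 327))
F = Rational(-2624, 327) (F = Add(-8, Rational(-8, 327)) = Rational(-2624, 327) ≈ -8.0245)
Function('r')(b, p) = -84 (Function('r')(b, p) = Mul(Add(-7, -7), 6) = Mul(-14, 6) = -84)
Mul(Add(-28070, Function('r')(-88, -103)), Pow(Add(F, Pow(Add(92, 95), 2)), -1)) = Mul(Add(-28070, -84), Pow(Add(Rational(-2624, 327), Pow(Add(92, 95), 2)), -1)) = Mul(-28154, Pow(Add(Rational(-2624, 327), Pow(187, 2)), -1)) = Mul(-28154, Pow(Add(Rational(-2624, 327), 34969), -1)) = Mul(-28154, Pow(Rational(11432239, 327), -1)) = Mul(-28154, Rational(327, 11432239)) = Rational(-1315194, 1633177)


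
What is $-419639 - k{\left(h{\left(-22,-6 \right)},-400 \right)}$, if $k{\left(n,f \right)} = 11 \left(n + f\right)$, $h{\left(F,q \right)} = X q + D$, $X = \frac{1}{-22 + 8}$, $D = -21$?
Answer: $- \frac{2905089}{7} \approx -4.1501 \cdot 10^{5}$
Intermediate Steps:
$X = - \frac{1}{14}$ ($X = \frac{1}{-14} = - \frac{1}{14} \approx -0.071429$)
$h{\left(F,q \right)} = -21 - \frac{q}{14}$ ($h{\left(F,q \right)} = - \frac{q}{14} - 21 = -21 - \frac{q}{14}$)
$k{\left(n,f \right)} = 11 f + 11 n$ ($k{\left(n,f \right)} = 11 \left(f + n\right) = 11 f + 11 n$)
$-419639 - k{\left(h{\left(-22,-6 \right)},-400 \right)} = -419639 - \left(11 \left(-400\right) + 11 \left(-21 - - \frac{3}{7}\right)\right) = -419639 - \left(-4400 + 11 \left(-21 + \frac{3}{7}\right)\right) = -419639 - \left(-4400 + 11 \left(- \frac{144}{7}\right)\right) = -419639 - \left(-4400 - \frac{1584}{7}\right) = -419639 - - \frac{32384}{7} = -419639 + \frac{32384}{7} = - \frac{2905089}{7}$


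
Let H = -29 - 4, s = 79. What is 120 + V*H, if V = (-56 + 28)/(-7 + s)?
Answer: 797/6 ≈ 132.83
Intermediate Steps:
V = -7/18 (V = (-56 + 28)/(-7 + 79) = -28/72 = -28*1/72 = -7/18 ≈ -0.38889)
H = -33
120 + V*H = 120 - 7/18*(-33) = 120 + 77/6 = 797/6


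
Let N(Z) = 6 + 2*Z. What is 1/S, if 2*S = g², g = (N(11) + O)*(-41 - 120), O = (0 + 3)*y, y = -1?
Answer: 2/16200625 ≈ 1.2345e-7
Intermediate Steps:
O = -3 (O = (0 + 3)*(-1) = 3*(-1) = -3)
g = -4025 (g = ((6 + 2*11) - 3)*(-41 - 120) = ((6 + 22) - 3)*(-161) = (28 - 3)*(-161) = 25*(-161) = -4025)
S = 16200625/2 (S = (½)*(-4025)² = (½)*16200625 = 16200625/2 ≈ 8.1003e+6)
1/S = 1/(16200625/2) = 2/16200625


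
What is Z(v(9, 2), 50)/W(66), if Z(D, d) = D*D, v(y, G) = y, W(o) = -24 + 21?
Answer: -27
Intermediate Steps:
W(o) = -3
Z(D, d) = D²
Z(v(9, 2), 50)/W(66) = 9²/(-3) = 81*(-⅓) = -27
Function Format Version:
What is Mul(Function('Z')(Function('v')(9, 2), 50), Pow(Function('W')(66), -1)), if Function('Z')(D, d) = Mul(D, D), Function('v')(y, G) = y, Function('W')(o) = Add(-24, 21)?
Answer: -27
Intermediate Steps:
Function('W')(o) = -3
Function('Z')(D, d) = Pow(D, 2)
Mul(Function('Z')(Function('v')(9, 2), 50), Pow(Function('W')(66), -1)) = Mul(Pow(9, 2), Pow(-3, -1)) = Mul(81, Rational(-1, 3)) = -27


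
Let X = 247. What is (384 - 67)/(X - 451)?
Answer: -317/204 ≈ -1.5539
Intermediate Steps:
(384 - 67)/(X - 451) = (384 - 67)/(247 - 451) = 317/(-204) = 317*(-1/204) = -317/204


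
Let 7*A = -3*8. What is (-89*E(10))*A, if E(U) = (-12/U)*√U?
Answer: -12816*√10/35 ≈ -1157.9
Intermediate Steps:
A = -24/7 (A = (-3*8)/7 = (⅐)*(-24) = -24/7 ≈ -3.4286)
E(U) = -12/√U
(-89*E(10))*A = -(-1068)/√10*(-24/7) = -(-1068)*√10/10*(-24/7) = -(-534)*√10/5*(-24/7) = (534*√10/5)*(-24/7) = -12816*√10/35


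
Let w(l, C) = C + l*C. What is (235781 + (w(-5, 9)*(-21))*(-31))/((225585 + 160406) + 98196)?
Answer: 212345/484187 ≈ 0.43856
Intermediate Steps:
w(l, C) = C + C*l
(235781 + (w(-5, 9)*(-21))*(-31))/((225585 + 160406) + 98196) = (235781 + ((9*(1 - 5))*(-21))*(-31))/((225585 + 160406) + 98196) = (235781 + ((9*(-4))*(-21))*(-31))/(385991 + 98196) = (235781 - 36*(-21)*(-31))/484187 = (235781 + 756*(-31))*(1/484187) = (235781 - 23436)*(1/484187) = 212345*(1/484187) = 212345/484187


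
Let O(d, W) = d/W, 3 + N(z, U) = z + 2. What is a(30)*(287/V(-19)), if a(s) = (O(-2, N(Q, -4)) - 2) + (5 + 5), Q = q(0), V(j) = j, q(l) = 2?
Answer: -1722/19 ≈ -90.632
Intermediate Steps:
Q = 2
N(z, U) = -1 + z (N(z, U) = -3 + (z + 2) = -3 + (2 + z) = -1 + z)
a(s) = 6 (a(s) = (-2/(-1 + 2) - 2) + (5 + 5) = (-2/1 - 2) + 10 = (-2*1 - 2) + 10 = (-2 - 2) + 10 = -4 + 10 = 6)
a(30)*(287/V(-19)) = 6*(287/(-19)) = 6*(287*(-1/19)) = 6*(-287/19) = -1722/19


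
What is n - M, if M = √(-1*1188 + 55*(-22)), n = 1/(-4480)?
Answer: -1/4480 - I*√2398 ≈ -0.00022321 - 48.969*I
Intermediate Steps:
n = -1/4480 ≈ -0.00022321
M = I*√2398 (M = √(-1188 - 1210) = √(-2398) = I*√2398 ≈ 48.969*I)
n - M = -1/4480 - I*√2398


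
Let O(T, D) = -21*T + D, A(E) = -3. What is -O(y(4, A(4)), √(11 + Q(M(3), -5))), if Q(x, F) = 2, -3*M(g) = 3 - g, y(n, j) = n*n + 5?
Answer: 441 - √13 ≈ 437.39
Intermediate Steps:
y(n, j) = 5 + n² (y(n, j) = n² + 5 = 5 + n²)
M(g) = -1 + g/3 (M(g) = -(3 - g)/3 = -1 + g/3)
O(T, D) = D - 21*T
-O(y(4, A(4)), √(11 + Q(M(3), -5))) = -(√(11 + 2) - 21*(5 + 4²)) = -(√13 - 21*(5 + 16)) = -(√13 - 21*21) = -(√13 - 441) = -(-441 + √13) = 441 - √13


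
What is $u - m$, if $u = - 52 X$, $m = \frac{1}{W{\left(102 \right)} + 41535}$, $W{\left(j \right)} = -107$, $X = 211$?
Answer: $- \frac{454548017}{41428} \approx -10972.0$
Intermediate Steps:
$m = \frac{1}{41428}$ ($m = \frac{1}{-107 + 41535} = \frac{1}{41428} \approx 2.4138 \cdot 10^{-5}$)
$u = -10972$ ($u = \left(-52\right) 211 = -10972$)
$u - m = -10972 - \frac{1}{41428} = - \frac{454548017}{41428}$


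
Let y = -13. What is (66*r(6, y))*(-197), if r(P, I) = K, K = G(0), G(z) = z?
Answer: 0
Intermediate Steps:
K = 0
r(P, I) = 0
(66*r(6, y))*(-197) = (66*0)*(-197) = 0*(-197) = 0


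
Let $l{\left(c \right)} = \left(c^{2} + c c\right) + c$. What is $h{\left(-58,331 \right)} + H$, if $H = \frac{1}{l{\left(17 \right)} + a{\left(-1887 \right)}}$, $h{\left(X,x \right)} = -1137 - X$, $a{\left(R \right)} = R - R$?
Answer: $- \frac{642004}{595} \approx -1079.0$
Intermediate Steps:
$l{\left(c \right)} = c + 2 c^{2}$ ($l{\left(c \right)} = \left(c^{2} + c^{2}\right) + c = 2 c^{2} + c = c + 2 c^{2}$)
$a{\left(R \right)} = 0$
$H = \frac{1}{595}$ ($H = \frac{1}{17 \left(1 + 2 \cdot 17\right) + 0} = \frac{1}{17 \left(1 + 34\right) + 0} = \frac{1}{17 \cdot 35 + 0} = \frac{1}{595 + 0} = \frac{1}{595} \approx 0.0016807$)
$h{\left(-58,331 \right)} + H = \left(-1137 - -58\right) + \frac{1}{595} = \left(-1137 + 58\right) + \frac{1}{595} = -1079 + \frac{1}{595} = - \frac{642004}{595}$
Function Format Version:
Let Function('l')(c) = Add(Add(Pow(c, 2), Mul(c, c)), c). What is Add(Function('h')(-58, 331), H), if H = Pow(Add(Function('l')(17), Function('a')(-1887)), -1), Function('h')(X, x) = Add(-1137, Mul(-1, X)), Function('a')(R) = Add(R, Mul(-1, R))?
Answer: Rational(-642004, 595) ≈ -1079.0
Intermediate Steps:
Function('l')(c) = Add(c, Mul(2, Pow(c, 2))) (Function('l')(c) = Add(Add(Pow(c, 2), Pow(c, 2)), c) = Add(Mul(2, Pow(c, 2)), c) = Add(c, Mul(2, Pow(c, 2))))
Function('a')(R) = 0
H = Rational(1, 595) (H = Pow(Add(Mul(17, Add(1, Mul(2, 17))), 0), -1) = Pow(Add(Mul(17, Add(1, 34)), 0), -1) = Pow(Add(Mul(17, 35), 0), -1) = Pow(Add(595, 0), -1) = Pow(595, -1) = Rational(1, 595) ≈ 0.0016807)
Add(Function('h')(-58, 331), H) = Add(Add(-1137, Mul(-1, -58)), Rational(1, 595)) = Add(Add(-1137, 58), Rational(1, 595)) = Add(-1079, Rational(1, 595)) = Rational(-642004, 595)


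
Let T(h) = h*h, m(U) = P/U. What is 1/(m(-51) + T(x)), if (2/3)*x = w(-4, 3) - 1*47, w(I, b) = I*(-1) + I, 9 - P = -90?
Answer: 68/337845 ≈ 0.00020128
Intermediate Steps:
P = 99 (P = 9 - 1*(-90) = 9 + 90 = 99)
w(I, b) = 0 (w(I, b) = -I + I = 0)
m(U) = 99/U
x = -141/2 (x = 3*(0 - 1*47)/2 = 3*(0 - 47)/2 = (3/2)*(-47) = -141/2 ≈ -70.500)
T(h) = h²
1/(m(-51) + T(x)) = 1/(99/(-51) + (-141/2)²) = 1/(99*(-1/51) + 19881/4) = 1/(-33/17 + 19881/4) = 1/(337845/68) = 68/337845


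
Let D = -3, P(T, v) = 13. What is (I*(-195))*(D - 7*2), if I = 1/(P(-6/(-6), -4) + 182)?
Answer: 17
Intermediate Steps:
I = 1/195 (I = 1/(13 + 182) = 1/195 ≈ 0.0051282)
(I*(-195))*(D - 7*2) = ((1/195)*(-195))*(-3 - 7*2) = -(-3 - 14) = -1*(-17) = 17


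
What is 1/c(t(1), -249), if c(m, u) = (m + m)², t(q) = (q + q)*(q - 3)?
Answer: 1/64 ≈ 0.015625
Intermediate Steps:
t(q) = 2*q*(-3 + q) (t(q) = (2*q)*(-3 + q) = 2*q*(-3 + q))
c(m, u) = 4*m² (c(m, u) = (2*m)² = 4*m²)
1/c(t(1), -249) = 1/(4*(2*1*(-3 + 1))²) = 1/(4*(2*1*(-2))²) = 1/(4*(-4)²) = 1/(4*16) = 1/64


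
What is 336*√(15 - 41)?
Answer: 336*I*√26 ≈ 1713.3*I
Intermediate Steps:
336*√(15 - 41) = 336*√(-26) = 336*(I*√26) = 336*I*√26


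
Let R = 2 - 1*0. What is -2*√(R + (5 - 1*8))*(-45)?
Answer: 90*I ≈ 90.0*I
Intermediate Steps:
R = 2 (R = 2 + 0 = 2)
-2*√(R + (5 - 1*8))*(-45) = -2*√(2 + (5 - 1*8))*(-45) = -2*√(2 + (5 - 8))*(-45) = -2*√(2 - 3)*(-45) = -2*I*(-45) = 90*I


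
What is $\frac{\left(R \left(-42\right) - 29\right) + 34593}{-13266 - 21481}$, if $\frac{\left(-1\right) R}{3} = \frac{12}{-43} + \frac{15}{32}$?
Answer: $- \frac{23796475}{23905936} \approx -0.99542$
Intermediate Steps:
$R = - \frac{783}{1376}$ ($R = - 3 \left(\frac{12}{-43} + \frac{15}{32}\right) = - 3 \left(12 \left(- \frac{1}{43}\right) + 15 \cdot \frac{1}{32}\right) = - 3 \left(- \frac{12}{43} + \frac{15}{32}\right) = \left(-3\right) \frac{261}{1376} = - \frac{783}{1376} \approx -0.56904$)
$\frac{\left(R \left(-42\right) - 29\right) + 34593}{-13266 - 21481} = \frac{\left(\left(- \frac{783}{1376}\right) \left(-42\right) - 29\right) + 34593}{-13266 - 21481} = \frac{\left(\frac{16443}{688} - 29\right) + 34593}{-34747} = \left(- \frac{3509}{688} + 34593\right) \left(- \frac{1}{34747}\right) = \frac{23796475}{688} \left(- \frac{1}{34747}\right) = - \frac{23796475}{23905936}$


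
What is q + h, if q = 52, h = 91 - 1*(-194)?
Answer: 337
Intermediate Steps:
h = 285 (h = 91 + 194 = 285)
q + h = 52 + 285 = 337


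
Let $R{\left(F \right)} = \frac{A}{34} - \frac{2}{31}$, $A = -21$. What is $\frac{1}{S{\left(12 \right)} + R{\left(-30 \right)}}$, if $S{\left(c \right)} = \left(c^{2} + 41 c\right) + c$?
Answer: $\frac{1054}{682273} \approx 0.0015448$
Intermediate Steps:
$S{\left(c \right)} = c^{2} + 42 c$
$R{\left(F \right)} = - \frac{719}{1054}$ ($R{\left(F \right)} = - \frac{21}{34} - \frac{2}{31} = - \frac{719}{1054}$)
$\frac{1}{S{\left(12 \right)} + R{\left(-30 \right)}} = \frac{1}{12 \left(42 + 12\right) - \frac{719}{1054}} = \frac{1}{12 \cdot 54 - \frac{719}{1054}} = \frac{1}{648 - \frac{719}{1054}} = \frac{1}{\frac{682273}{1054}} = \frac{1054}{682273}$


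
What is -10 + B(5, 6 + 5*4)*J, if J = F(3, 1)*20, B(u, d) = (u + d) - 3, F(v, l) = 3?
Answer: 1670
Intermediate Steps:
B(u, d) = -3 + d + u (B(u, d) = (d + u) - 3 = -3 + d + u)
J = 60 (J = 3*20 = 60)
-10 + B(5, 6 + 5*4)*J = -10 + (-3 + (6 + 5*4) + 5)*60 = -10 + (-3 + (6 + 20) + 5)*60 = -10 + (-3 + 26 + 5)*60 = -10 + 28*60 = -10 + 1680 = 1670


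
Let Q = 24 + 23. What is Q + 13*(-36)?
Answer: -421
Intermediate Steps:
Q = 47
Q + 13*(-36) = 47 + 13*(-36) = 47 - 468 = -421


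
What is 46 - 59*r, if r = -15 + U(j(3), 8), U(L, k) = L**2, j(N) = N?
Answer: 400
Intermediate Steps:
r = -6 (r = -15 + 3**2 = -15 + 9 = -6)
46 - 59*r = 46 - 59*(-6) = 46 + 354 = 400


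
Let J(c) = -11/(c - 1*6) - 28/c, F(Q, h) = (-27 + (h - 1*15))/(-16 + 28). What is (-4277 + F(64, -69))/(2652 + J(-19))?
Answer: -2714625/1680812 ≈ -1.6151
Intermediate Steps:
F(Q, h) = -7/2 + h/12 (F(Q, h) = (-27 + (h - 15))/12 = (-27 + (-15 + h))*(1/12) = (-42 + h)*(1/12) = -7/2 + h/12)
J(c) = -28/c - 11/(-6 + c) (J(c) = -11/(c - 6) - 28/c = -11/(-6 + c) - 28/c = -28/c - 11/(-6 + c))
(-4277 + F(64, -69))/(2652 + J(-19)) = (-4277 + (-7/2 + (1/12)*(-69)))/(2652 + 3*(56 - 13*(-19))/(-19*(-6 - 19))) = (-4277 + (-7/2 - 23/4))/(2652 + 3*(-1/19)*(56 + 247)/(-25)) = (-4277 - 37/4)/(2652 + 3*(-1/19)*(-1/25)*303) = -17145/(4*(2652 + 909/475)) = -17145/(4*1260609/475) = -17145/4*475/1260609 = -2714625/1680812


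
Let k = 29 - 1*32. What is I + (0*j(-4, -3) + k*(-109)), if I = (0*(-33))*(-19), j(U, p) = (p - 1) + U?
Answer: 327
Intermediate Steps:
j(U, p) = -1 + U + p (j(U, p) = (-1 + p) + U = -1 + U + p)
k = -3 (k = 29 - 32 = -3)
I = 0 (I = 0*(-19) = 0)
I + (0*j(-4, -3) + k*(-109)) = 0 + (0*(-1 - 4 - 3) - 3*(-109)) = 0 + (0*(-8) + 327) = 0 + (0 + 327) = 0 + 327 = 327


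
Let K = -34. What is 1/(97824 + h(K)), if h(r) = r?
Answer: 1/97790 ≈ 1.0226e-5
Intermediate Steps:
1/(97824 + h(K)) = 1/(97824 - 34) = 1/97790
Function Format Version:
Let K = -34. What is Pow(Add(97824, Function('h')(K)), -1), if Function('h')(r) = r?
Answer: Rational(1, 97790) ≈ 1.0226e-5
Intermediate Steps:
Pow(Add(97824, Function('h')(K)), -1) = Pow(Add(97824, -34), -1) = Pow(97790, -1) = Rational(1, 97790)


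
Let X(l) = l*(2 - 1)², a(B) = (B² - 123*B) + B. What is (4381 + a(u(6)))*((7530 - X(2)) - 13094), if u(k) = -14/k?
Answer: -233994640/9 ≈ -2.5999e+7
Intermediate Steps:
a(B) = B² - 122*B
X(l) = l (X(l) = l*1² = l*1 = l)
(4381 + a(u(6)))*((7530 - X(2)) - 13094) = (4381 + (-14/6)*(-122 - 14/6))*((7530 - 1*2) - 13094) = (4381 + (-14*⅙)*(-122 - 14*⅙))*((7530 - 2) - 13094) = (4381 - 7*(-122 - 7/3)/3)*(7528 - 13094) = (4381 - 7/3*(-373/3))*(-5566) = (4381 + 2611/9)*(-5566) = (42040/9)*(-5566) = -233994640/9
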